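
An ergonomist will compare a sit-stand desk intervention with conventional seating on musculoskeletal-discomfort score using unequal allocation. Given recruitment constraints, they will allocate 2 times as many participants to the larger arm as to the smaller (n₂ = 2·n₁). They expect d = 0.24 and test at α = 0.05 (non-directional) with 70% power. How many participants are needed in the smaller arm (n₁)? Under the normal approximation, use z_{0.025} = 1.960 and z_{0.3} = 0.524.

With allocation ratio k = n₂/n₁ = 2, Var(x̄₁−x̄₂) = σ²(1/n₁ + 1/(k·n₁)) = σ²·(k+1)/(k·n₁).
So n₁ = (1 + 1/k)·((z_{α/2} + z_β)/d)² = 1.500 × (2.484/0.24)².
n₁ = 1.500 × 107.12 = 160.7.
Round up: n₁ = 161, giving n₂ = 2 × 161 = 322.

n₁ = 161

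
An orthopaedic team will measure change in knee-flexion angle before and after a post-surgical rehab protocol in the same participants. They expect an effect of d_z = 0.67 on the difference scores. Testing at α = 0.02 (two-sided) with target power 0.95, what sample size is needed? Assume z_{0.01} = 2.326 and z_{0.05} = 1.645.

For a paired (one-sample on differences) test: n = ((z_{α/2} + z_β) / d)².
z_{α/2} + z_β = 2.326 + 1.645 = 3.971.
n = (3.971 / 0.67)² = 5.927² = 35.13.
Round up.

n = 36 pairs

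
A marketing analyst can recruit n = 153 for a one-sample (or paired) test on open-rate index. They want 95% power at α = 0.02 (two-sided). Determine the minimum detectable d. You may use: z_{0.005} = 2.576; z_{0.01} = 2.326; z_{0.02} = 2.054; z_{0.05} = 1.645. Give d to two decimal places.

For a single sample (or paired design) of n = 153: d_min = (z_{α/2} + z_β)/√n.
z-sum = 2.326 + 1.645 = 3.971.
d_min = 3.971 / √153 = 3.971 / 12.369 = 0.321.

d_min ≈ 0.32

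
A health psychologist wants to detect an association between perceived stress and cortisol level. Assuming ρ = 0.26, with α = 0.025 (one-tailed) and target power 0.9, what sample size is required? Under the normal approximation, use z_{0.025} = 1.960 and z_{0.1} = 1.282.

n = 152

Fisher's z: C = ½·ln((1+r)/(1−r)) = ½·ln(1.7027) = 0.2661.
n = ((z_{α} + z_β)/C)² + 3.
(1.960 + 1.282) / 0.2661 = 3.242 / 0.2661 = 12.183.
n = 12.183² + 3 = 148.43 + 3 = 151.4.
Round up.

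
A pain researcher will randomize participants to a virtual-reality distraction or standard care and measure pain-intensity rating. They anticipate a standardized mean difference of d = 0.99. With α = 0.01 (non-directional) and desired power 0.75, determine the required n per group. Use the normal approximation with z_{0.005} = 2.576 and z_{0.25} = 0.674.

n = 22 per group

For two independent groups with equal n: n = 2·((z_{α/2} + z_β) / d)².
z_{α/2} + z_β = 2.576 + 0.674 = 3.250.
n = 2 × (3.250 / 0.99)² = 2 × 3.283² = 2 × 10.78 = 21.6.
Round up to the next whole participant.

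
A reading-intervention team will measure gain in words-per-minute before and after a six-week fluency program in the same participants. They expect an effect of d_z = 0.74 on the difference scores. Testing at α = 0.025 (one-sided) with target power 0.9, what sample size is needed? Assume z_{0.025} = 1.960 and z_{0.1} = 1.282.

n = 20 pairs

For a paired (one-sample on differences) test: n = ((z_{α} + z_β) / d)².
z_{α} + z_β = 1.960 + 1.282 = 3.242.
n = (3.242 / 0.74)² = 4.381² = 19.19.
Round up.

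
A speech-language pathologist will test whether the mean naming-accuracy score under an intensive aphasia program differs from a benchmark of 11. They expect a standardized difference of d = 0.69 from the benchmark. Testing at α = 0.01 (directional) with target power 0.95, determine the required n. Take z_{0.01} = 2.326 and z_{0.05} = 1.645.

n = 34

For a one-sample test: n = ((z_{α} + z_β) / d)².
z_{α} + z_β = 2.326 + 1.645 = 3.971.
n = (3.971 / 0.69)² = 5.755² = 33.12.
Round up.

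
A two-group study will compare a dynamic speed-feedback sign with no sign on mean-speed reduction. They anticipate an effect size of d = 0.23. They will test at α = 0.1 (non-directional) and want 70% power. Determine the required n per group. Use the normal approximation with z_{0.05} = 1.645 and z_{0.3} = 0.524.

n = 178 per group

For two independent groups with equal n: n = 2·((z_{α/2} + z_β) / d)².
z_{α/2} + z_β = 1.645 + 0.524 = 2.169.
n = 2 × (2.169 / 0.23)² = 2 × 9.430² = 2 × 88.93 = 177.9.
Round up to the next whole participant.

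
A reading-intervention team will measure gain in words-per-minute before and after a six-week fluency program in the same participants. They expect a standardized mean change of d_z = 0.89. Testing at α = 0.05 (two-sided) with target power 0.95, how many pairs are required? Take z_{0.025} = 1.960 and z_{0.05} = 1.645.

n = 17 pairs

For a paired (one-sample on differences) test: n = ((z_{α/2} + z_β) / d)².
z_{α/2} + z_β = 1.960 + 1.645 = 3.605.
n = (3.605 / 0.89)² = 4.051² = 16.41.
Round up.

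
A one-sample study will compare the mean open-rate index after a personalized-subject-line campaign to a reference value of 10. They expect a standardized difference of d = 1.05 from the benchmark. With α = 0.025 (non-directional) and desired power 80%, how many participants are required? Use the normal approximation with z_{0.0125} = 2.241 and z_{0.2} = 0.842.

For a one-sample test: n = ((z_{α/2} + z_β) / d)².
z_{α/2} + z_β = 2.241 + 0.842 = 3.083.
n = (3.083 / 1.05)² = 2.936² = 8.62.
Round up.

n = 9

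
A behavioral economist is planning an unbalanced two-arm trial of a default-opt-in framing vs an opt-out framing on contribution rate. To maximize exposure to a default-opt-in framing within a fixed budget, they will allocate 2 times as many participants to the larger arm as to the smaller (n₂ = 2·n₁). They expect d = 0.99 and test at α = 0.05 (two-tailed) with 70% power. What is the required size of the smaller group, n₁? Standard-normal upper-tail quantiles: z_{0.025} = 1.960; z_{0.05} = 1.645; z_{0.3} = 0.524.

n₁ = 10

With allocation ratio k = n₂/n₁ = 2, Var(x̄₁−x̄₂) = σ²(1/n₁ + 1/(k·n₁)) = σ²·(k+1)/(k·n₁).
So n₁ = (1 + 1/k)·((z_{α/2} + z_β)/d)² = 1.500 × (2.484/0.99)².
n₁ = 1.500 × 6.30 = 9.4.
Round up: n₁ = 10, giving n₂ = 2 × 10 = 20.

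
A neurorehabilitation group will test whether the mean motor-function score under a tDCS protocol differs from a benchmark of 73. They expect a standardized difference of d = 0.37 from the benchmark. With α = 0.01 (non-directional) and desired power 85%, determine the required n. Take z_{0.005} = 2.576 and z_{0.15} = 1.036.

For a one-sample test: n = ((z_{α/2} + z_β) / d)².
z_{α/2} + z_β = 2.576 + 1.036 = 3.612.
n = (3.612 / 0.37)² = 9.762² = 95.30.
Round up.

n = 96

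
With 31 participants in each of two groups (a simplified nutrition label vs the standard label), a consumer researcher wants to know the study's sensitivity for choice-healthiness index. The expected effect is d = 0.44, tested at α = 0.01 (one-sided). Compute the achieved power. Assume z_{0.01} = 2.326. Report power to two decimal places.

power ≈ 0.28

For two equal groups, power = Φ(d·√(n/2) − z_{α}).
d·√(n/2) = 0.44 × √(31/2) = 0.44 × 3.937 = 1.732.
z_β = 1.732 − 2.326 = -0.594.
Power = Φ(-0.594) = 0.276.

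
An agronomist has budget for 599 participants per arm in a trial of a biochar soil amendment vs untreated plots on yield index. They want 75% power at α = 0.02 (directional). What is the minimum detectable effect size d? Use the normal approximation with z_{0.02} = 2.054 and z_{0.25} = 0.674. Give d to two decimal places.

For two independent groups of n = 599 each: d_min = (z_{α} + z_β)·√(2/n).
z-sum = 2.054 + 0.674 = 2.728.
d_min = 2.728 × √(2/599) = 2.728 × 0.0578 = 0.158.

d_min ≈ 0.16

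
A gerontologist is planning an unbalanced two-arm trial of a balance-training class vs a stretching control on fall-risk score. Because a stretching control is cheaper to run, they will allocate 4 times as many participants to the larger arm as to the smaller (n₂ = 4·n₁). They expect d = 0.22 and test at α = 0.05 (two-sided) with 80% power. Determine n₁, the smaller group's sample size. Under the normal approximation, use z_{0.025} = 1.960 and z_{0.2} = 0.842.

With allocation ratio k = n₂/n₁ = 4, Var(x̄₁−x̄₂) = σ²(1/n₁ + 1/(k·n₁)) = σ²·(k+1)/(k·n₁).
So n₁ = (1 + 1/k)·((z_{α/2} + z_β)/d)² = 1.250 × (2.802/0.22)².
n₁ = 1.250 × 162.21 = 202.8.
Round up: n₁ = 203, giving n₂ = 4 × 203 = 812.

n₁ = 203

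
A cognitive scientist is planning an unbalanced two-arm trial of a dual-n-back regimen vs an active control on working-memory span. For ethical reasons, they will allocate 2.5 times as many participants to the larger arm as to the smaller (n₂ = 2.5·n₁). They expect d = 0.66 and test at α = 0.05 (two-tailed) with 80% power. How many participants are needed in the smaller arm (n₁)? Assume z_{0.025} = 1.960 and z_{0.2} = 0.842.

n₁ = 26

With allocation ratio k = n₂/n₁ = 2.5, Var(x̄₁−x̄₂) = σ²(1/n₁ + 1/(k·n₁)) = σ²·(k+1)/(k·n₁).
So n₁ = (1 + 1/k)·((z_{α/2} + z_β)/d)² = 1.400 × (2.802/0.66)².
n₁ = 1.400 × 18.02 = 25.2.
Round up: n₁ = 26, giving n₂ = 2.5 × 26 = 65.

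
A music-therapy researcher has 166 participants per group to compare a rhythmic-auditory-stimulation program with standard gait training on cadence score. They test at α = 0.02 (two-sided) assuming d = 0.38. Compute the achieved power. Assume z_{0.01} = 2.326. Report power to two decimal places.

power ≈ 0.87

For two equal groups, power = Φ(d·√(n/2) − z_{α/2}).
d·√(n/2) = 0.38 × √(166/2) = 0.38 × 9.110 = 3.462.
z_β = 3.462 − 2.326 = 1.136.
Power = Φ(1.136) = 0.872.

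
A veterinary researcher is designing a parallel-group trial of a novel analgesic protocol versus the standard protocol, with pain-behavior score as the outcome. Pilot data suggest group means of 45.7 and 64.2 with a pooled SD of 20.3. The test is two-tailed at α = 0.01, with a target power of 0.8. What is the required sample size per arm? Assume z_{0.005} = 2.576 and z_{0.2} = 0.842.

n = 29 per group

Cohen's d = |M₁ − M₂| / SD_pooled = |45.7 − 64.2| / 20.3 = 18.5 / 20.3 = 0.911.
For two independent groups with equal n: n = 2·((z_{α/2} + z_β) / d)².
z_{α/2} + z_β = 2.576 + 0.842 = 3.418.
n = 2 × (3.418 / 0.911)² = 2 × 3.752² = 2 × 14.08 = 28.2.
Round up to the next whole participant.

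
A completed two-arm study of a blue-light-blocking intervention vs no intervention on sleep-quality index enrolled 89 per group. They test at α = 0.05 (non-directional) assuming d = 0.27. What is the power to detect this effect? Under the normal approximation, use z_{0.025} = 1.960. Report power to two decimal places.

For two equal groups, power = Φ(d·√(n/2) − z_{α/2}).
d·√(n/2) = 0.27 × √(89/2) = 0.27 × 6.671 = 1.801.
z_β = 1.801 − 1.960 = -0.159.
Power = Φ(-0.159) = 0.437.

power ≈ 0.44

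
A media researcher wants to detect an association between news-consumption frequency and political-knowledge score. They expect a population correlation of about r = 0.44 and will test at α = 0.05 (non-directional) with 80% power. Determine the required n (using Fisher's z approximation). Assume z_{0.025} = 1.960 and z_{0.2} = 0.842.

n = 39

Fisher's z: C = ½·ln((1+r)/(1−r)) = ½·ln(2.5714) = 0.4722.
n = ((z_{α/2} + z_β)/C)² + 3.
(1.960 + 0.842) / 0.4722 = 2.802 / 0.4722 = 5.934.
n = 5.934² + 3 = 35.21 + 3 = 38.2.
Round up.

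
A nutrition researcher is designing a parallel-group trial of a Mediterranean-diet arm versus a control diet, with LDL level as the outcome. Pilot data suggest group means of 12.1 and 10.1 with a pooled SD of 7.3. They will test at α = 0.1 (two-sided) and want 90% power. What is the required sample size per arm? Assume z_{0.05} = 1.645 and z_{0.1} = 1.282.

n = 229 per group

Cohen's d = |M₁ − M₂| / SD_pooled = |12.1 − 10.1| / 7.3 = 2.0 / 7.3 = 0.274.
For two independent groups with equal n: n = 2·((z_{α/2} + z_β) / d)².
z_{α/2} + z_β = 1.645 + 1.282 = 2.927.
n = 2 × (2.927 / 0.274)² = 2 × 10.682² = 2 × 114.12 = 228.2.
Round up to the next whole participant.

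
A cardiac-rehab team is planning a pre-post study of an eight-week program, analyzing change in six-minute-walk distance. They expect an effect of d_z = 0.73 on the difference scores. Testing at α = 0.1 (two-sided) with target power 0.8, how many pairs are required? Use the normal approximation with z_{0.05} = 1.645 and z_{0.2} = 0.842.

n = 12 pairs

For a paired (one-sample on differences) test: n = ((z_{α/2} + z_β) / d)².
z_{α/2} + z_β = 1.645 + 0.842 = 2.487.
n = (2.487 / 0.73)² = 3.407² = 11.61.
Round up.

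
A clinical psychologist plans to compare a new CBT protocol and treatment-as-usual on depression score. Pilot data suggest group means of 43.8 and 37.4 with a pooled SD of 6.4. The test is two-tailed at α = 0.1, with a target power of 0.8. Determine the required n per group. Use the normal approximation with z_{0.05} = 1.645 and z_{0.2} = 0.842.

Cohen's d = |M₁ − M₂| / SD_pooled = |43.8 − 37.4| / 6.4 = 6.4 / 6.4 = 1.000.
For two independent groups with equal n: n = 2·((z_{α/2} + z_β) / d)².
z_{α/2} + z_β = 1.645 + 0.842 = 2.487.
n = 2 × (2.487 / 1.000)² = 2 × 2.487² = 2 × 6.19 = 12.4.
Round up to the next whole participant.

n = 13 per group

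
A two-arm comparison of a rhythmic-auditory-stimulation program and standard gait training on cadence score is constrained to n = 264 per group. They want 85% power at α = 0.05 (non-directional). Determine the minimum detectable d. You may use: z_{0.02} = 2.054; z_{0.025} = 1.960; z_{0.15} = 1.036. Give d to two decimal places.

d_min ≈ 0.26

For two independent groups of n = 264 each: d_min = (z_{α/2} + z_β)·√(2/n).
z-sum = 1.960 + 1.036 = 2.996.
d_min = 2.996 × √(2/264) = 2.996 × 0.0870 = 0.261.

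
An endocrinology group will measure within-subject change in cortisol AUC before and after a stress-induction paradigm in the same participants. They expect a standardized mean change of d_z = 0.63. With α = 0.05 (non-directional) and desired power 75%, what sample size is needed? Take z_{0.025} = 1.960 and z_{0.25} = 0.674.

n = 18 pairs

For a paired (one-sample on differences) test: n = ((z_{α/2} + z_β) / d)².
z_{α/2} + z_β = 1.960 + 0.674 = 2.634.
n = (2.634 / 0.63)² = 4.181² = 17.48.
Round up.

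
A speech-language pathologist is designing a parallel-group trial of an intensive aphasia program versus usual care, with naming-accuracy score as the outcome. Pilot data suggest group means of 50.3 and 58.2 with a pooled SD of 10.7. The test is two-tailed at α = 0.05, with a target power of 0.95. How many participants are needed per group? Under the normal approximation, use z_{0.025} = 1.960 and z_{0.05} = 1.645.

Cohen's d = |M₁ − M₂| / SD_pooled = |50.3 − 58.2| / 10.7 = 7.9 / 10.7 = 0.738.
For two independent groups with equal n: n = 2·((z_{α/2} + z_β) / d)².
z_{α/2} + z_β = 1.960 + 1.645 = 3.605.
n = 2 × (3.605 / 0.738)² = 2 × 4.885² = 2 × 23.86 = 47.7.
Round up to the next whole participant.

n = 48 per group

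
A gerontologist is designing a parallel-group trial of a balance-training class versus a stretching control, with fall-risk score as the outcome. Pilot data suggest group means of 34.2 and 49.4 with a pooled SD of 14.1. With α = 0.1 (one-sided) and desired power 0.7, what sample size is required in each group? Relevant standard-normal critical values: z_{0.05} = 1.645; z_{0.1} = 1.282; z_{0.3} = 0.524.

Cohen's d = |M₁ − M₂| / SD_pooled = |34.2 − 49.4| / 14.1 = 15.2 / 14.1 = 1.078.
For two independent groups with equal n: n = 2·((z_{α} + z_β) / d)².
z_{α} + z_β = 1.282 + 0.524 = 1.806.
n = 2 × (1.806 / 1.078)² = 2 × 1.675² = 2 × 2.81 = 5.6.
Round up to the next whole participant.

n = 6 per group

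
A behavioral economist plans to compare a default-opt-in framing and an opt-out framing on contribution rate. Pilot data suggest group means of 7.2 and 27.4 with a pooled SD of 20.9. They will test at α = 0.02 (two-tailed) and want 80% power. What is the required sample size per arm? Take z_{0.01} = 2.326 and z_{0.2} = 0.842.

Cohen's d = |M₁ − M₂| / SD_pooled = |7.2 − 27.4| / 20.9 = 20.2 / 20.9 = 0.967.
For two independent groups with equal n: n = 2·((z_{α/2} + z_β) / d)².
z_{α/2} + z_β = 2.326 + 0.842 = 3.168.
n = 2 × (3.168 / 0.967)² = 2 × 3.276² = 2 × 10.73 = 21.5.
Round up to the next whole participant.

n = 22 per group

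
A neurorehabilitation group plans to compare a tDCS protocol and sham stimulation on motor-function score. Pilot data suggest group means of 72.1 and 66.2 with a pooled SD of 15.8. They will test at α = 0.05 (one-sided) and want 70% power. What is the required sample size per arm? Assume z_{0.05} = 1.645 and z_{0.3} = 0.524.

n = 68 per group

Cohen's d = |M₁ − M₂| / SD_pooled = |72.1 − 66.2| / 15.8 = 5.9 / 15.8 = 0.373.
For two independent groups with equal n: n = 2·((z_{α} + z_β) / d)².
z_{α} + z_β = 1.645 + 0.524 = 2.169.
n = 2 × (2.169 / 0.373)² = 2 × 5.815² = 2 × 33.81 = 67.6.
Round up to the next whole participant.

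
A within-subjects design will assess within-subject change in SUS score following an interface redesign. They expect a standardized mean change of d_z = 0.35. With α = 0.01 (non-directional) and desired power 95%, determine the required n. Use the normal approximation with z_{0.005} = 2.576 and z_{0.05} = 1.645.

For a paired (one-sample on differences) test: n = ((z_{α/2} + z_β) / d)².
z_{α/2} + z_β = 2.576 + 1.645 = 4.221.
n = (4.221 / 0.35)² = 12.060² = 145.44.
Round up.

n = 146 pairs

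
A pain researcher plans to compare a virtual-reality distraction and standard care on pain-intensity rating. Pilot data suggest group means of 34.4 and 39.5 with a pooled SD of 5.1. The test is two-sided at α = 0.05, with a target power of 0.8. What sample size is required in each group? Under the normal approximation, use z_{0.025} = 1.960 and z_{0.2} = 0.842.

n = 16 per group

Cohen's d = |M₁ − M₂| / SD_pooled = |34.4 − 39.5| / 5.1 = 5.1 / 5.1 = 1.000.
For two independent groups with equal n: n = 2·((z_{α/2} + z_β) / d)².
z_{α/2} + z_β = 1.960 + 0.842 = 2.802.
n = 2 × (2.802 / 1.000)² = 2 × 2.802² = 2 × 7.85 = 15.7.
Round up to the next whole participant.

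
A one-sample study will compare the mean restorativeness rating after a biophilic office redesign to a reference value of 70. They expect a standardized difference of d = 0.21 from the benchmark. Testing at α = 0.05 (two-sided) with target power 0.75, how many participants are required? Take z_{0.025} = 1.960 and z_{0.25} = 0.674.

For a one-sample test: n = ((z_{α/2} + z_β) / d)².
z_{α/2} + z_β = 1.960 + 0.674 = 2.634.
n = (2.634 / 0.21)² = 12.543² = 157.32.
Round up.

n = 158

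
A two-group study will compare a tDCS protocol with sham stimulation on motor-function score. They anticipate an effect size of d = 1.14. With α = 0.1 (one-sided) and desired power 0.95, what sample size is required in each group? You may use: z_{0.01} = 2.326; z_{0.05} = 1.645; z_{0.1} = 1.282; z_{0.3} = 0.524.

For two independent groups with equal n: n = 2·((z_{α} + z_β) / d)².
z_{α} + z_β = 1.282 + 1.645 = 2.927.
n = 2 × (2.927 / 1.14)² = 2 × 2.568² = 2 × 6.59 = 13.2.
Round up to the next whole participant.

n = 14 per group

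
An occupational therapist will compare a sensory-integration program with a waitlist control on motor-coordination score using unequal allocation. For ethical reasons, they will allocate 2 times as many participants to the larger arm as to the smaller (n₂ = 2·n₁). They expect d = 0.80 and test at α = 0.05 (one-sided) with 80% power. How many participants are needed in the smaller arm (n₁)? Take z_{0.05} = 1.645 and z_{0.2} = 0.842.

With allocation ratio k = n₂/n₁ = 2, Var(x̄₁−x̄₂) = σ²(1/n₁ + 1/(k·n₁)) = σ²·(k+1)/(k·n₁).
So n₁ = (1 + 1/k)·((z_{α} + z_β)/d)² = 1.500 × (2.487/0.80)².
n₁ = 1.500 × 9.66 = 14.5.
Round up: n₁ = 15, giving n₂ = 2 × 15 = 30.

n₁ = 15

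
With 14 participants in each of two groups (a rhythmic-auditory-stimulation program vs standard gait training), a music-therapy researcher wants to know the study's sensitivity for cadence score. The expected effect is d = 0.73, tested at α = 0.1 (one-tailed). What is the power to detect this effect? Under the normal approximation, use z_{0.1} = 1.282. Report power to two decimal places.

For two equal groups, power = Φ(d·√(n/2) − z_{α}).
d·√(n/2) = 0.73 × √(14/2) = 0.73 × 2.646 = 1.931.
z_β = 1.931 − 1.282 = 0.649.
Power = Φ(0.649) = 0.742.

power ≈ 0.74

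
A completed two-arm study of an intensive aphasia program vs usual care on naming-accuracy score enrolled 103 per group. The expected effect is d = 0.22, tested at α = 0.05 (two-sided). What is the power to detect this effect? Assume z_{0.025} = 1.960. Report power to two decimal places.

power ≈ 0.35

For two equal groups, power = Φ(d·√(n/2) − z_{α/2}).
d·√(n/2) = 0.22 × √(103/2) = 0.22 × 7.176 = 1.579.
z_β = 1.579 − 1.960 = -0.381.
Power = Φ(-0.381) = 0.352.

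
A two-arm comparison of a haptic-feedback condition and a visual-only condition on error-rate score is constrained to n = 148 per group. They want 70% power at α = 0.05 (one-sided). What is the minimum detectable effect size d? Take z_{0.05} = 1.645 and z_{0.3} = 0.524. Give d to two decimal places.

d_min ≈ 0.25

For two independent groups of n = 148 each: d_min = (z_{α} + z_β)·√(2/n).
z-sum = 1.645 + 0.524 = 2.169.
d_min = 2.169 × √(2/148) = 2.169 × 0.1162 = 0.252.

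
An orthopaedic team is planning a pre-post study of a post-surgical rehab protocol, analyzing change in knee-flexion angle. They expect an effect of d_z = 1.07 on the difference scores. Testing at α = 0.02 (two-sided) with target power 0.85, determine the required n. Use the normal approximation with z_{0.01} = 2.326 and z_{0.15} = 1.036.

n = 10 pairs

For a paired (one-sample on differences) test: n = ((z_{α/2} + z_β) / d)².
z_{α/2} + z_β = 2.326 + 1.036 = 3.362.
n = (3.362 / 1.07)² = 3.142² = 9.87.
Round up.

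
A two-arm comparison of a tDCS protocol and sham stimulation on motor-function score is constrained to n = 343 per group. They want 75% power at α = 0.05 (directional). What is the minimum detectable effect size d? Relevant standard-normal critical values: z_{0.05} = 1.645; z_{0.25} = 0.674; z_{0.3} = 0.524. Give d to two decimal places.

d_min ≈ 0.18

For two independent groups of n = 343 each: d_min = (z_{α} + z_β)·√(2/n).
z-sum = 1.645 + 0.674 = 2.319.
d_min = 2.319 × √(2/343) = 2.319 × 0.0764 = 0.177.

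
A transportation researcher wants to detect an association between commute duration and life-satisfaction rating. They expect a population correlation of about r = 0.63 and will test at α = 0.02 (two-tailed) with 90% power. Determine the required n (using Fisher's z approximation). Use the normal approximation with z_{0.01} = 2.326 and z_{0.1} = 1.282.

Fisher's z: C = ½·ln((1+r)/(1−r)) = ½·ln(4.4054) = 0.7414.
n = ((z_{α/2} + z_β)/C)² + 3.
(2.326 + 1.282) / 0.7414 = 3.608 / 0.7414 = 4.866.
n = 4.866² + 3 = 23.68 + 3 = 26.7.
Round up.

n = 27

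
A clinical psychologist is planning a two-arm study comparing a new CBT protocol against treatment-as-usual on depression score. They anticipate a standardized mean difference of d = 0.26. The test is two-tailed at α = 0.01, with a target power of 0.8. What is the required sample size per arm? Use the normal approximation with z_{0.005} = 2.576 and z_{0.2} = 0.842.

For two independent groups with equal n: n = 2·((z_{α/2} + z_β) / d)².
z_{α/2} + z_β = 2.576 + 0.842 = 3.418.
n = 2 × (3.418 / 0.26)² = 2 × 13.146² = 2 × 172.82 = 345.6.
Round up to the next whole participant.

n = 346 per group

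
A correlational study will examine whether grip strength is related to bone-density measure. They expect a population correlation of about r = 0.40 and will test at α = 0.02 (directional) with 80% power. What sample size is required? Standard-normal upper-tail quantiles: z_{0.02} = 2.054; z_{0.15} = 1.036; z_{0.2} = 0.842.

n = 50

Fisher's z: C = ½·ln((1+r)/(1−r)) = ½·ln(2.3333) = 0.4236.
n = ((z_{α} + z_β)/C)² + 3.
(2.054 + 0.842) / 0.4236 = 2.896 / 0.4236 = 6.837.
n = 6.837² + 3 = 46.74 + 3 = 49.7.
Round up.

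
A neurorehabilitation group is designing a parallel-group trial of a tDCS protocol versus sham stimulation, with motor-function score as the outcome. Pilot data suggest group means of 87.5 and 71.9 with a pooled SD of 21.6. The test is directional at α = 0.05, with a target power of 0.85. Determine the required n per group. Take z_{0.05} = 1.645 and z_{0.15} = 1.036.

n = 28 per group

Cohen's d = |M₁ − M₂| / SD_pooled = |87.5 − 71.9| / 21.6 = 15.6 / 21.6 = 0.722.
For two independent groups with equal n: n = 2·((z_{α} + z_β) / d)².
z_{α} + z_β = 1.645 + 1.036 = 2.681.
n = 2 × (2.681 / 0.722)² = 2 × 3.713² = 2 × 13.79 = 27.6.
Round up to the next whole participant.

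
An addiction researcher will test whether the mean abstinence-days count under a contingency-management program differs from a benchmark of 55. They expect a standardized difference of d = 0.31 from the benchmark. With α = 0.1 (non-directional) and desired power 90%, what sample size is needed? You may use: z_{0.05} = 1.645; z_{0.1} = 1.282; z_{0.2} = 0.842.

n = 90

For a one-sample test: n = ((z_{α/2} + z_β) / d)².
z_{α/2} + z_β = 1.645 + 1.282 = 2.927.
n = (2.927 / 0.31)² = 9.442² = 89.15.
Round up.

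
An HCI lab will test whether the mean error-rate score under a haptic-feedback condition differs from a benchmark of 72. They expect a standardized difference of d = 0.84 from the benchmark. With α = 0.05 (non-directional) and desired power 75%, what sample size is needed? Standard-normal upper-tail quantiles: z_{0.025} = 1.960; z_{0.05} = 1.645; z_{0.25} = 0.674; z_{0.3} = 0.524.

For a one-sample test: n = ((z_{α/2} + z_β) / d)².
z_{α/2} + z_β = 1.960 + 0.674 = 2.634.
n = (2.634 / 0.84)² = 3.136² = 9.83.
Round up.

n = 10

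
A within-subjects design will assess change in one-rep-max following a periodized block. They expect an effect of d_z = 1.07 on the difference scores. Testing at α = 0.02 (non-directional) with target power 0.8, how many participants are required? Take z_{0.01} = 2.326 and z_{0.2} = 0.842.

n = 9 pairs

For a paired (one-sample on differences) test: n = ((z_{α/2} + z_β) / d)².
z_{α/2} + z_β = 2.326 + 0.842 = 3.168.
n = (3.168 / 1.07)² = 2.961² = 8.77.
Round up.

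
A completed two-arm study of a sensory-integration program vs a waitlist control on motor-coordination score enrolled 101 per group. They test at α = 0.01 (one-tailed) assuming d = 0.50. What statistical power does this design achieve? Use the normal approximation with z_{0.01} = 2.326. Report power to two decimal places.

power ≈ 0.89

For two equal groups, power = Φ(d·√(n/2) − z_{α}).
d·√(n/2) = 0.50 × √(101/2) = 0.50 × 7.106 = 3.553.
z_β = 3.553 − 2.326 = 1.227.
Power = Φ(1.227) = 0.890.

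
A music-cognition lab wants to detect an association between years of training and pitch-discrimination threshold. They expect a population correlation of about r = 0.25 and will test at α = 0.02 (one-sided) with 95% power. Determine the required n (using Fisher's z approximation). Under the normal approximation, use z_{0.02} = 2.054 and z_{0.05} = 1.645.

n = 213

Fisher's z: C = ½·ln((1+r)/(1−r)) = ½·ln(1.6667) = 0.2554.
n = ((z_{α} + z_β)/C)² + 3.
(2.054 + 1.645) / 0.2554 = 3.699 / 0.2554 = 14.483.
n = 14.483² + 3 = 209.76 + 3 = 212.8.
Round up.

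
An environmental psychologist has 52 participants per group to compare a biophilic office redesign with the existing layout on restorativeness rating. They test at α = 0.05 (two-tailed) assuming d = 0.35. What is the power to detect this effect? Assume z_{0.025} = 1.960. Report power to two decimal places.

For two equal groups, power = Φ(d·√(n/2) − z_{α/2}).
d·√(n/2) = 0.35 × √(52/2) = 0.35 × 5.099 = 1.785.
z_β = 1.785 − 1.960 = -0.175.
Power = Φ(-0.175) = 0.430.

power ≈ 0.43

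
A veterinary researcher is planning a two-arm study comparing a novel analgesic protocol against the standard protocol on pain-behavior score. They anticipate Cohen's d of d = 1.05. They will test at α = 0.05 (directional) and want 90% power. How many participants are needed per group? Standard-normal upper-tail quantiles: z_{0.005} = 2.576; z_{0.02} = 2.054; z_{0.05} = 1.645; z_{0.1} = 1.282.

For two independent groups with equal n: n = 2·((z_{α} + z_β) / d)².
z_{α} + z_β = 1.645 + 1.282 = 2.927.
n = 2 × (2.927 / 1.05)² = 2 × 2.788² = 2 × 7.77 = 15.5.
Round up to the next whole participant.

n = 16 per group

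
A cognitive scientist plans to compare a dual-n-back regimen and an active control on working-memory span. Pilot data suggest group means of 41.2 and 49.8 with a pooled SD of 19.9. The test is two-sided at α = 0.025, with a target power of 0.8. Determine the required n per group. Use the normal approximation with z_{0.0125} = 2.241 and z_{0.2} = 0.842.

Cohen's d = |M₁ − M₂| / SD_pooled = |41.2 − 49.8| / 19.9 = 8.6 / 19.9 = 0.432.
For two independent groups with equal n: n = 2·((z_{α/2} + z_β) / d)².
z_{α/2} + z_β = 2.241 + 0.842 = 3.083.
n = 2 × (3.083 / 0.432)² = 2 × 7.137² = 2 × 50.93 = 101.9.
Round up to the next whole participant.

n = 102 per group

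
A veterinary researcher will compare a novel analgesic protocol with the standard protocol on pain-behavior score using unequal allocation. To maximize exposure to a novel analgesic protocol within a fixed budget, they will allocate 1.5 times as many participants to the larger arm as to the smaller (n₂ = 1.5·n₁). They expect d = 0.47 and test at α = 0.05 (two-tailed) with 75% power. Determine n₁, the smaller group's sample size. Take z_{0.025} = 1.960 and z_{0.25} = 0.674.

With allocation ratio k = n₂/n₁ = 1.5, Var(x̄₁−x̄₂) = σ²(1/n₁ + 1/(k·n₁)) = σ²·(k+1)/(k·n₁).
So n₁ = (1 + 1/k)·((z_{α/2} + z_β)/d)² = 1.667 × (2.634/0.47)².
n₁ = 1.667 × 31.41 = 52.3.
Round up: n₁ = 53, giving n₂ = ⌈1.5 × 53⌉ = ⌈79.5⌉ = 80.

n₁ = 53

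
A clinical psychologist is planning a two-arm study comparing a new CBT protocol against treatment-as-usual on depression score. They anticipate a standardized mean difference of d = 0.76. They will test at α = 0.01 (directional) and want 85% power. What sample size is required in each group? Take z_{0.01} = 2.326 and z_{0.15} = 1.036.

n = 40 per group

For two independent groups with equal n: n = 2·((z_{α} + z_β) / d)².
z_{α} + z_β = 2.326 + 1.036 = 3.362.
n = 2 × (3.362 / 0.76)² = 2 × 4.424² = 2 × 19.57 = 39.1.
Round up to the next whole participant.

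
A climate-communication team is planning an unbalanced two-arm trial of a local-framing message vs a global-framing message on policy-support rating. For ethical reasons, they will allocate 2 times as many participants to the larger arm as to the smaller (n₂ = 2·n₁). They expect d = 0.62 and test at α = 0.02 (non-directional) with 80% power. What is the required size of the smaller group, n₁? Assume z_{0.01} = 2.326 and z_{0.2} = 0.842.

With allocation ratio k = n₂/n₁ = 2, Var(x̄₁−x̄₂) = σ²(1/n₁ + 1/(k·n₁)) = σ²·(k+1)/(k·n₁).
So n₁ = (1 + 1/k)·((z_{α/2} + z_β)/d)² = 1.500 × (3.168/0.62)².
n₁ = 1.500 × 26.11 = 39.2.
Round up: n₁ = 40, giving n₂ = 2 × 40 = 80.

n₁ = 40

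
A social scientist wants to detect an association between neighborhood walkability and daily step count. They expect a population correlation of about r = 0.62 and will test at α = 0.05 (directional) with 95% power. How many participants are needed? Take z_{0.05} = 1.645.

Fisher's z: C = ½·ln((1+r)/(1−r)) = ½·ln(4.2632) = 0.7250.
n = ((z_{α} + z_β)/C)² + 3.
(1.645 + 1.645) / 0.7250 = 3.290 / 0.7250 = 4.538.
n = 4.538² + 3 = 20.59 + 3 = 23.6.
Round up.

n = 24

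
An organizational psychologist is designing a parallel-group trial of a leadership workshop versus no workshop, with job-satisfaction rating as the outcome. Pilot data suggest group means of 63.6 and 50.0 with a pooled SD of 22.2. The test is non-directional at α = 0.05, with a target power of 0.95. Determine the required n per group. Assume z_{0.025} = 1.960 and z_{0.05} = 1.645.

n = 70 per group

Cohen's d = |M₁ − M₂| / SD_pooled = |63.6 − 50.0| / 22.2 = 13.6 / 22.2 = 0.613.
For two independent groups with equal n: n = 2·((z_{α/2} + z_β) / d)².
z_{α/2} + z_β = 1.960 + 1.645 = 3.605.
n = 2 × (3.605 / 0.613)² = 2 × 5.881² = 2 × 34.59 = 69.2.
Round up to the next whole participant.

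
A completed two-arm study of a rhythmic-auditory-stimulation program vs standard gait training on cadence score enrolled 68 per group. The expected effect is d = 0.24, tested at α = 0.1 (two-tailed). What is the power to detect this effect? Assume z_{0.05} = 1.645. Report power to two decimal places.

power ≈ 0.40

For two equal groups, power = Φ(d·√(n/2) − z_{α/2}).
d·√(n/2) = 0.24 × √(68/2) = 0.24 × 5.831 = 1.399.
z_β = 1.399 − 1.645 = -0.246.
Power = Φ(-0.246) = 0.403.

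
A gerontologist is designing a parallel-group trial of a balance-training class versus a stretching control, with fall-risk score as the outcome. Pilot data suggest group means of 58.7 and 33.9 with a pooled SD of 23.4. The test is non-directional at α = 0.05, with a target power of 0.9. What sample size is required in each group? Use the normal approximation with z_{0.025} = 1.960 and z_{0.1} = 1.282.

n = 19 per group

Cohen's d = |M₁ − M₂| / SD_pooled = |58.7 − 33.9| / 23.4 = 24.8 / 23.4 = 1.060.
For two independent groups with equal n: n = 2·((z_{α/2} + z_β) / d)².
z_{α/2} + z_β = 1.960 + 1.282 = 3.242.
n = 2 × (3.242 / 1.060)² = 2 × 3.058² = 2 × 9.35 = 18.7.
Round up to the next whole participant.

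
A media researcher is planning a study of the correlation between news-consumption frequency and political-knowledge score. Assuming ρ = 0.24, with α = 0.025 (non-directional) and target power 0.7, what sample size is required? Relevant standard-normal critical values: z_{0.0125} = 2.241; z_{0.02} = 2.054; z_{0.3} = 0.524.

n = 131

Fisher's z: C = ½·ln((1+r)/(1−r)) = ½·ln(1.6316) = 0.2448.
n = ((z_{α/2} + z_β)/C)² + 3.
(2.241 + 0.524) / 0.2448 = 2.765 / 0.2448 = 11.295.
n = 11.295² + 3 = 127.58 + 3 = 130.6.
Round up.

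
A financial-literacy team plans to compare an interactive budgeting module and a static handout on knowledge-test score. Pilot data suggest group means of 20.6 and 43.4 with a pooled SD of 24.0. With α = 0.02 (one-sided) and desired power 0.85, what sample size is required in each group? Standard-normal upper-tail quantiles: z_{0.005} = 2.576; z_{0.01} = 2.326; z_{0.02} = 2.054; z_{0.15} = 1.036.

n = 22 per group

Cohen's d = |M₁ − M₂| / SD_pooled = |20.6 − 43.4| / 24.0 = 22.8 / 24.0 = 0.950.
For two independent groups with equal n: n = 2·((z_{α} + z_β) / d)².
z_{α} + z_β = 2.054 + 1.036 = 3.090.
n = 2 × (3.090 / 0.950)² = 2 × 3.253² = 2 × 10.58 = 21.2.
Round up to the next whole participant.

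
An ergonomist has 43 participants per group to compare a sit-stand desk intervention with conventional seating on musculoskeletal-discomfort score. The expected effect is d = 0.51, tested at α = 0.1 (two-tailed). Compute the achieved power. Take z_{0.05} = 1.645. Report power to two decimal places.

For two equal groups, power = Φ(d·√(n/2) − z_{α/2}).
d·√(n/2) = 0.51 × √(43/2) = 0.51 × 4.637 = 2.365.
z_β = 2.365 − 1.645 = 0.720.
Power = Φ(0.720) = 0.764.

power ≈ 0.76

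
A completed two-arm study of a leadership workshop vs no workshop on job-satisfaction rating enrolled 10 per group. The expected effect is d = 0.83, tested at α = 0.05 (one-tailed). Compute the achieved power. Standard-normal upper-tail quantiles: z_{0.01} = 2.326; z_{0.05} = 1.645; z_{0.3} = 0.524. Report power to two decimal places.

For two equal groups, power = Φ(d·√(n/2) − z_{α}).
d·√(n/2) = 0.83 × √(10/2) = 0.83 × 2.236 = 1.856.
z_β = 1.856 − 1.645 = 0.211.
Power = Φ(0.211) = 0.584.

power ≈ 0.58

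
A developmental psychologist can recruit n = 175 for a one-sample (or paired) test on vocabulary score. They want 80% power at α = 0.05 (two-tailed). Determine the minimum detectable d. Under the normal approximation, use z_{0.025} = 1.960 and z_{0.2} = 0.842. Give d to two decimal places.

d_min ≈ 0.21

For a single sample (or paired design) of n = 175: d_min = (z_{α/2} + z_β)/√n.
z-sum = 1.960 + 0.842 = 2.802.
d_min = 2.802 / √175 = 2.802 / 13.229 = 0.212.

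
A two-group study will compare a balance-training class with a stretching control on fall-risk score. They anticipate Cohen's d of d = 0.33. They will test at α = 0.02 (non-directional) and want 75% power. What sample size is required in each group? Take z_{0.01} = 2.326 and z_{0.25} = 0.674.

n = 166 per group

For two independent groups with equal n: n = 2·((z_{α/2} + z_β) / d)².
z_{α/2} + z_β = 2.326 + 0.674 = 3.000.
n = 2 × (3.000 / 0.33)² = 2 × 9.091² = 2 × 82.64 = 165.3.
Round up to the next whole participant.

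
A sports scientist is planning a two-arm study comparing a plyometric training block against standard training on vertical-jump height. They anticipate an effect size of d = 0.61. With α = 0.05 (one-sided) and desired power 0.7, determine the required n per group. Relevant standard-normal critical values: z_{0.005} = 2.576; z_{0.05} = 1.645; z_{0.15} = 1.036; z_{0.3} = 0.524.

n = 26 per group

For two independent groups with equal n: n = 2·((z_{α} + z_β) / d)².
z_{α} + z_β = 1.645 + 0.524 = 2.169.
n = 2 × (2.169 / 0.61)² = 2 × 3.556² = 2 × 12.64 = 25.3.
Round up to the next whole participant.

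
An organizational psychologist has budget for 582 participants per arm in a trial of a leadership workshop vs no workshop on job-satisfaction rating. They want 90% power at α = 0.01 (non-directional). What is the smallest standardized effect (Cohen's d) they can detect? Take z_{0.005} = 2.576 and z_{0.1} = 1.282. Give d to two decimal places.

For two independent groups of n = 582 each: d_min = (z_{α/2} + z_β)·√(2/n).
z-sum = 2.576 + 1.282 = 3.858.
d_min = 3.858 × √(2/582) = 3.858 × 0.0586 = 0.226.

d_min ≈ 0.23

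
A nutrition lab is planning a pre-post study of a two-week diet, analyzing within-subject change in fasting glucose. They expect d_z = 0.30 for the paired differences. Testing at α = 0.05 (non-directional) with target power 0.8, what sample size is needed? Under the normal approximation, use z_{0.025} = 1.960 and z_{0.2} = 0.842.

For a paired (one-sample on differences) test: n = ((z_{α/2} + z_β) / d)².
z_{α/2} + z_β = 1.960 + 0.842 = 2.802.
n = (2.802 / 0.30)² = 9.340² = 87.24.
Round up.

n = 88 pairs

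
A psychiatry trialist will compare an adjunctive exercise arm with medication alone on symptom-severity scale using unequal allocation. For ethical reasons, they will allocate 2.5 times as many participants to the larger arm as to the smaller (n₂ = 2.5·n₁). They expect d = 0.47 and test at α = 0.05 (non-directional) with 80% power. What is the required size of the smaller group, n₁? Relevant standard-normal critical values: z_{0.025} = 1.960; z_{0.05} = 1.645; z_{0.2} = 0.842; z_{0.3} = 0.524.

n₁ = 50

With allocation ratio k = n₂/n₁ = 2.5, Var(x̄₁−x̄₂) = σ²(1/n₁ + 1/(k·n₁)) = σ²·(k+1)/(k·n₁).
So n₁ = (1 + 1/k)·((z_{α/2} + z_β)/d)² = 1.400 × (2.802/0.47)².
n₁ = 1.400 × 35.54 = 49.8.
Round up: n₁ = 50, giving n₂ = 2.5 × 50 = 125.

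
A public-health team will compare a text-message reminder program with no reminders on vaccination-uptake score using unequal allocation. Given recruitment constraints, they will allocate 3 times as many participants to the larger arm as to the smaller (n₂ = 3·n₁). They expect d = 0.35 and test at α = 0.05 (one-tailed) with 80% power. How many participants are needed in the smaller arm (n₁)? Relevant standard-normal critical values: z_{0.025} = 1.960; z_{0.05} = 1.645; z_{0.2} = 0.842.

n₁ = 68

With allocation ratio k = n₂/n₁ = 3, Var(x̄₁−x̄₂) = σ²(1/n₁ + 1/(k·n₁)) = σ²·(k+1)/(k·n₁).
So n₁ = (1 + 1/k)·((z_{α} + z_β)/d)² = 1.333 × (2.487/0.35)².
n₁ = 1.333 × 50.49 = 67.3.
Round up: n₁ = 68, giving n₂ = 3 × 68 = 204.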